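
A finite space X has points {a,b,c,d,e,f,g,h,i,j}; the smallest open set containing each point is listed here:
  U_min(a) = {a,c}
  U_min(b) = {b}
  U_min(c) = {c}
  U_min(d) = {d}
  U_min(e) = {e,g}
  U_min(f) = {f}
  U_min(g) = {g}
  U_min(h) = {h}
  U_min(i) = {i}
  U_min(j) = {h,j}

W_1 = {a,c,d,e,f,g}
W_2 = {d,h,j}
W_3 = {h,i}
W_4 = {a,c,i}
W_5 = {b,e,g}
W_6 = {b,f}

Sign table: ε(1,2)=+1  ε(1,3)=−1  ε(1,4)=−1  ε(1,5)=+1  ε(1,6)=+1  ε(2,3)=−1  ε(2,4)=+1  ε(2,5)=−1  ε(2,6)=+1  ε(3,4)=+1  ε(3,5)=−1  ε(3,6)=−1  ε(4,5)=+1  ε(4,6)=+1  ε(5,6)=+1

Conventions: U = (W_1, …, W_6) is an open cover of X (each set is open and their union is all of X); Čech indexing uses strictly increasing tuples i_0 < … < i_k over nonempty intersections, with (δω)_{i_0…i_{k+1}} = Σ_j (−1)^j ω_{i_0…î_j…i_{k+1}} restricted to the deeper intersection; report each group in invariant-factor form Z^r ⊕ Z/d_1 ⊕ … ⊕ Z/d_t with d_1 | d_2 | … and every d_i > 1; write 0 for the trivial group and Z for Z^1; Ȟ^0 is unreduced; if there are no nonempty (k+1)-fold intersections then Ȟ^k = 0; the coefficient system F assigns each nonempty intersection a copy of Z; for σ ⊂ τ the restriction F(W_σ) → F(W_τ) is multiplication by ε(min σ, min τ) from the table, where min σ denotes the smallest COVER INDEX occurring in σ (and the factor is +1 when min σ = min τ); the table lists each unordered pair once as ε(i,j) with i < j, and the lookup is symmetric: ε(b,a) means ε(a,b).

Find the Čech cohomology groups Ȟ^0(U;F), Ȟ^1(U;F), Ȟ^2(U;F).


Ȟ^0 = Z; Ȟ^1 = Z^2; Ȟ^2 = 0

nerve simplices:
  W12={d} W14={a,c} W15={e,g} W16={f} W23={h} W34={i} W56={b}
C dims 6,7; δ0: rk 5, SNF 1^5
degree 0: 6−5−0 = 1 → Ȟ^0 ≅ Z
degree 1: 7−0−5 = 2 → Ȟ^1 ≅ Z^2
degree 2: 0−0−0 = 0 → Ȟ^2 ≅ 0


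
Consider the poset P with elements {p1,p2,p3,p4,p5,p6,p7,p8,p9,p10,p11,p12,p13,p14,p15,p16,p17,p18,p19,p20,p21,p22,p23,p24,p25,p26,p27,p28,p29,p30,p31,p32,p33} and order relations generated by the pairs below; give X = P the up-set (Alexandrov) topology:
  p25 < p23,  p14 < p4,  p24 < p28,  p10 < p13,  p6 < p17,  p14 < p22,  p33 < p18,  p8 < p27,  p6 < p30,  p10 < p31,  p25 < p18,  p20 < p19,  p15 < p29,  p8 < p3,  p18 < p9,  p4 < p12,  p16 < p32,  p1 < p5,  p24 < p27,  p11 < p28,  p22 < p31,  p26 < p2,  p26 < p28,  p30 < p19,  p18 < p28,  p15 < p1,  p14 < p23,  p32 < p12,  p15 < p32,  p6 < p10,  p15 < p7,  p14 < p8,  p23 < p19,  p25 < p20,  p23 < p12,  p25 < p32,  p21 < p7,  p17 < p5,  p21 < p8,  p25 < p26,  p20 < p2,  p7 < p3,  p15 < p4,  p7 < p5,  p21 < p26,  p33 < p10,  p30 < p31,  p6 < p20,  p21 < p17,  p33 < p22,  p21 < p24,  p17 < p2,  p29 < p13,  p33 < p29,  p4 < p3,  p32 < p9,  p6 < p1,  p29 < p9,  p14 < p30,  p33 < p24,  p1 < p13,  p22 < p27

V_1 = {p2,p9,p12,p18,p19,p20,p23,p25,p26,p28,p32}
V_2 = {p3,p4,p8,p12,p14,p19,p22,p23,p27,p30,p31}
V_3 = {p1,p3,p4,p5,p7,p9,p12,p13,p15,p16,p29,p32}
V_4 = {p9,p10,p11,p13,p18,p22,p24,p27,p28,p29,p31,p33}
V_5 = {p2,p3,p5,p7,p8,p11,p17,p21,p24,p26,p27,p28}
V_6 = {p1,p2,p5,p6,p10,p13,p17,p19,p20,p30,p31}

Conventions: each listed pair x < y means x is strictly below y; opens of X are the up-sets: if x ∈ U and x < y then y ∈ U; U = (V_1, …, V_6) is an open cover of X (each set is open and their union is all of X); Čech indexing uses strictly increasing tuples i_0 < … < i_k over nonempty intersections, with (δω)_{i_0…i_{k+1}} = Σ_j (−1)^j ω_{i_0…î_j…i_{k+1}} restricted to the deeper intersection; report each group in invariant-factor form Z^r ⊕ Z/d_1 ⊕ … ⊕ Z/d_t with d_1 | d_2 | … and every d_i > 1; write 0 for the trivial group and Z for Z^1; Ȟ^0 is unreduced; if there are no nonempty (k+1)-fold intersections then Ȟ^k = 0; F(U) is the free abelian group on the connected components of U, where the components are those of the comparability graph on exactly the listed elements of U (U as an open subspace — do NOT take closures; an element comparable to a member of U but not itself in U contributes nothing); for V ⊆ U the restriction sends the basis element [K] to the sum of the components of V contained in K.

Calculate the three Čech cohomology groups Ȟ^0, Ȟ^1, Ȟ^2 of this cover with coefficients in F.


nonempty intersections:
  V12={p12,p19,p23} V13={p9,p12,p32} V14={p9,p18,p28} V15={p2,p26,p28} V16={p2,p19,p20} V23={p3,p4,p12} V24={p22,p27,p31} V25={p3,p8,p27} V26={p19,p30,p31} V34={p9,p13,p29} V35={p3,p5,p7} V36={p1,p5,p13} V45={p11,p24,p27,p28} V46={p10,p13,p31} V56={p2,p5,p17}
  V123={p12} V126={p19} V134={p9} V145={p28} V156={p2} V235={p3} V245={p27} V246={p31} V346={p13} V356={p5}
components per intersection:
  V1: {p2,p9,p12,p18,p19,p20,p23,p25,p26,p28,p32}
  V2: {p3,p4,p8,p12,p14,p19,p22,p23,p27,p30,p31}
  V3: {p1,p3,p4,p5,p7,p9,p12,p13,p15,p16,p29,p32}
  V4: {p9,p10,p11,p13,p18,p22,p24,p27,p28,p29,p31,p33}
  V5: {p2,p3,p5,p7,p8,p11,p17,p21,p24,p26,p27,p28}
  V6: {p1,p2,p5,p6,p10,p13,p17,p19,p20,p30,p31}
  V12: {p12,p19,p23}
  V13: {p9,p12,p32}
  V14: {p9,p18,p28}
  V15: {p2,p26,p28}
  V16: {p2,p19,p20}
  V23: {p3,p4,p12}
  V24: {p22,p27,p31}
  V25: {p3,p8,p27}
  V26: {p19,p30,p31}
  V34: {p9,p13,p29}
  V35: {p3,p5,p7}
  V36: {p1,p5,p13}
  V45: {p11,p24,p27,p28}
  V46: {p10,p13,p31}
  V56: {p2,p5,p17}
  V123: {p12}
  V126: {p19}
  V134: {p9}
  V145: {p28}
  V156: {p2}
  V235: {p3}
  V245: {p27}
  V246: {p31}
  V346: {p13}
  V356: {p5}
C dims 6,15,10; δ0: rk 5, SNF 1^5; δ1: rk 10, SNF 1^9·2
Ȟ^0: (6−5)−0=1 ⇒ Z
Ȟ^1: (15−10)−5=0 ⇒ 0
Ȟ^2: (10−0)−10=0 plus torsion [2] ⇒ Z/2

Ȟ^0 = Z, Ȟ^1 = 0 and Ȟ^2 = Z/2


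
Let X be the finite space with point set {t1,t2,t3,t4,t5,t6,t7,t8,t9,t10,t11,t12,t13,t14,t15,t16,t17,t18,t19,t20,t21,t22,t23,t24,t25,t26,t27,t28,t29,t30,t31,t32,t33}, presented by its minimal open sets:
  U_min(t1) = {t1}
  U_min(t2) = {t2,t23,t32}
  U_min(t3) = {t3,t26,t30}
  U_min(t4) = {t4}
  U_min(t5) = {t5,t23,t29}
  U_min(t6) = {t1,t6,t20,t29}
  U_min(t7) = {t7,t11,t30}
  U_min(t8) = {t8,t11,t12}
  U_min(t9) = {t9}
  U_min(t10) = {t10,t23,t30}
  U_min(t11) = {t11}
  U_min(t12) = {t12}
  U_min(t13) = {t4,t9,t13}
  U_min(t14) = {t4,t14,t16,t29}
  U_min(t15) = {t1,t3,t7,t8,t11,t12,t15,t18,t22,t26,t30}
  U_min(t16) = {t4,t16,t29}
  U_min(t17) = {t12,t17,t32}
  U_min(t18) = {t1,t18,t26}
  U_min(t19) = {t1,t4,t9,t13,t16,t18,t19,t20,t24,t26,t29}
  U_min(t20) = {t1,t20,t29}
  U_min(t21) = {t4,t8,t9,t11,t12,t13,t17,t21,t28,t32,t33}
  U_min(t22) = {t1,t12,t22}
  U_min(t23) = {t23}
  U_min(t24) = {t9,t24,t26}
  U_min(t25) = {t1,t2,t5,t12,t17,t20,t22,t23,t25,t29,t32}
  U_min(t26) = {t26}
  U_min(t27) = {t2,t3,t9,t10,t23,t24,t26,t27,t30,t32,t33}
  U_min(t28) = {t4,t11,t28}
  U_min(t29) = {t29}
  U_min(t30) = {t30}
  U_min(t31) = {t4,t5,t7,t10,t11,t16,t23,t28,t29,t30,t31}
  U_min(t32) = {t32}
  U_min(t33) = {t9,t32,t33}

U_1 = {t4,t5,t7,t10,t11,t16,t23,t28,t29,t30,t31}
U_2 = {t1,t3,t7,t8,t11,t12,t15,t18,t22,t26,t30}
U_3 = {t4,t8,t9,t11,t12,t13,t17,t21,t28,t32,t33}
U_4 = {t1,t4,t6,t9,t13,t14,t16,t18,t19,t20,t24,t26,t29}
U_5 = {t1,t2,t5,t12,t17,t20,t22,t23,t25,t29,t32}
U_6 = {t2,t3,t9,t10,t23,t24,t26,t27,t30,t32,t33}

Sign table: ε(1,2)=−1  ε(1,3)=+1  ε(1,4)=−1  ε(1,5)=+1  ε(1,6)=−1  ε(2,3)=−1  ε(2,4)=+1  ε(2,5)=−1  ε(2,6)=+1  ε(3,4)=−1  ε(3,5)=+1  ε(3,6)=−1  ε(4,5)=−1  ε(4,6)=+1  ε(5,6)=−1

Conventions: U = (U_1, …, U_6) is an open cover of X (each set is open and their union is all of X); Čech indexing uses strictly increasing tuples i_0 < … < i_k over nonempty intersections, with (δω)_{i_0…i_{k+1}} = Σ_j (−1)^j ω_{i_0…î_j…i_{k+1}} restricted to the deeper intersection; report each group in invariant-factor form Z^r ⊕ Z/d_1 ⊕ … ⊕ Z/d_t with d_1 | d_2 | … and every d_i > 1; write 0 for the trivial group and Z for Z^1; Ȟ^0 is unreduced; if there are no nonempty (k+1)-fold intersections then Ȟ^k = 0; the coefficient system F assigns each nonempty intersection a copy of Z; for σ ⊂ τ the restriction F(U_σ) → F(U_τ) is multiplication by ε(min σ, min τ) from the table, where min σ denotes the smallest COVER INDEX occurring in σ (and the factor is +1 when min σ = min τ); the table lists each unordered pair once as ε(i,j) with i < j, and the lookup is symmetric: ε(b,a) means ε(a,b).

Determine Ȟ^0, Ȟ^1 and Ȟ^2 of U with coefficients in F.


nonempty overlaps:
  U12={t7,t11,t30} U13={t4,t11,t28} U14={t4,t16,t29} U15={t5,t23,t29} U16={t10,t23,t30} U23={t8,t11,t12} U24={t1,t18,t26} U25={t1,t12,t22} U26={t3,t26,t30} U34={t4,t9,t13} U35={t12,t17,t32} U36={t9,t32,t33} U45={t1,t20,t29} U46={t9,t24,t26} U56={t2,t23,t32}
  U123={t11} U126={t30} U134={t4} U145={t29} U156={t23} U235={t12} U245={t1} U246={t26} U346={t9} U356={t32}
C dims 6,15,10; δ0: rk 5, SNF 1^5; δ1: rk 10, SNF 1^9·2
degree 0: 6−5−0 = 1 → Ȟ^0 ≅ Z
degree 1: 15−10−5 = 0 → Ȟ^1 ≅ 0
degree 2: 10−0−10 = 0 plus torsion [2] → Ȟ^2 ≅ Z/2

Ȟ^0 ≅ Z, Ȟ^1 ≅ 0, Ȟ^2 ≅ Z/2


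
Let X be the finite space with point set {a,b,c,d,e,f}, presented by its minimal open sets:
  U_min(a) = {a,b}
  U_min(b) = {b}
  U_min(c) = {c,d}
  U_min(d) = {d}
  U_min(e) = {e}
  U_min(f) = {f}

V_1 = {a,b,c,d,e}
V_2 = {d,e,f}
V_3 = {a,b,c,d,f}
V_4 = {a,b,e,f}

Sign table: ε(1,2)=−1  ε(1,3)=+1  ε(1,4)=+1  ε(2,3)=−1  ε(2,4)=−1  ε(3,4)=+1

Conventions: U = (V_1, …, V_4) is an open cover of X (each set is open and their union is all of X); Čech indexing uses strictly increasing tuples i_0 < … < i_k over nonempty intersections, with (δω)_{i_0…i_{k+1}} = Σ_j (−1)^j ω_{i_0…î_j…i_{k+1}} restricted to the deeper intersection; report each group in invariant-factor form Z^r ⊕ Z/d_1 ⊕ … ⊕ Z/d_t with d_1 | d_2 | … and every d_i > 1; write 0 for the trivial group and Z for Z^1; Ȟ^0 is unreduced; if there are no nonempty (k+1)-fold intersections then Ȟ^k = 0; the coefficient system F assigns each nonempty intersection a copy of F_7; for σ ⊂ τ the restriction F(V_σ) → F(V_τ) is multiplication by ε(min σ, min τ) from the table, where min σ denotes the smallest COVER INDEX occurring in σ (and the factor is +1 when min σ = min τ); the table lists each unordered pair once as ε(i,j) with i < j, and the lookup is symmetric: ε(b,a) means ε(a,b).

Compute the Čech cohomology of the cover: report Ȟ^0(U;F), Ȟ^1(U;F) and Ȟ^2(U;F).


intersection data:
  V12={d,e} V13={a,b,c,d} V14={a,b,e} V23={d,f} V24={e,f} V34={a,b,f}
  V123={d} V124={e} V134={a,b} V234={f}
C dims 4,6,4; δ0: rk_F7 3; δ1: rk_F7 3
Ȟ^0 = (4 − 3) − 0 = 1, so Ȟ^0 ≅ Z/7
Ȟ^1 = (6 − 3) − 3 = 0, so Ȟ^1 ≅ 0
Ȟ^2 = (4 − 0) − 3 = 1, so Ȟ^2 ≅ Z/7

Ȟ^0 ≅ Z/7, Ȟ^1 ≅ 0, Ȟ^2 ≅ Z/7


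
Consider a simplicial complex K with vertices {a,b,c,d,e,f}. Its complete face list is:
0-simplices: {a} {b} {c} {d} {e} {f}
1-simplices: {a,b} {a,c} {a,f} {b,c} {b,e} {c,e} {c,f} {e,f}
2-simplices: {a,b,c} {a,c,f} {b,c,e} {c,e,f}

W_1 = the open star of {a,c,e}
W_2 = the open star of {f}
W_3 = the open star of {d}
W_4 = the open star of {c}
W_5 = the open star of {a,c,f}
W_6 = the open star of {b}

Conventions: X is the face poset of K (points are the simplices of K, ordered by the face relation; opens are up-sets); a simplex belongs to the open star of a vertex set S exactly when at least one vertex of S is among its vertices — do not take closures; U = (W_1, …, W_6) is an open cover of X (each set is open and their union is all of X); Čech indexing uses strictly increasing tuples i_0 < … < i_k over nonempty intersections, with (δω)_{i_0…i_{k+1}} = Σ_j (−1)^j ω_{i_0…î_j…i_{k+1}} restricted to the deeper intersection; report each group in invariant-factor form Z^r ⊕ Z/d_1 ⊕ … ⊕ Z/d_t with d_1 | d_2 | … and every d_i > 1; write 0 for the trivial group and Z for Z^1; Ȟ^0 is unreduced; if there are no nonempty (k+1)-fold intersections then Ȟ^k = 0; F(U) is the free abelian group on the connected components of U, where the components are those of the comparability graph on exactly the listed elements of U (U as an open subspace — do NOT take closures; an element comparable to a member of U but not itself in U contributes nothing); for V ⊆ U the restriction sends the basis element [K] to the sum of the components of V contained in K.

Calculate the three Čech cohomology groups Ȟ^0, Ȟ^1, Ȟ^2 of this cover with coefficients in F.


nerve simplices:
  W1={{a},{c},{e},{a,b},{a,c},{a,f},{b,c},{b,e},{c,e},{c,f},{e,f},{a,b,c},{a,c,f},{b,c,e},{c,e,f}} W2={{f},{a,f},{c,f},{e,f},{a,c,f},{c,e,f}} W3={{d}} W4={{c},{a,c},{b,c},{c,e},{c,f},{a,b,c},{a,c,f},{b,c,e},{c,e,f}} W5={{a},{c},{f},{a,b},{a,c},{a,f},{b,c},{c,e},{c,f},{e,f},{a,b,c},{a,c,f},{b,c,e},{c,e,f}} W6={{b},{a,b},{b,c},{b,e},{a,b,c},{b,c,e}}
  W12={{a,f},{c,f},{e,f},{a,c,f},{c,e,f}} W14={{c},{a,c},{b,c},{c,e},{c,f},{a,b,c},{a,c,f},{b,c,e},{c,e,f}} W15={{a},{c},{a,b},{a,c},{a,f},{b,c},{c,e},{c,f},{e,f},{a,b,c},{a,c,f},{b,c,e},{c,e,f}} W16={{a,b},{b,c},{b,e},{a,b,c},{b,c,e}} W24={{c,f},{a,c,f},{c,e,f}} W25={{f},{a,f},{c,f},{e,f},{a,c,f},{c,e,f}} W45={{c},{a,c},{b,c},{c,e},{c,f},{a,b,c},{a,c,f},{b,c,e},{c,e,f}} W46={{b,c},{a,b,c},{b,c,e}} W56={{a,b},{b,c},{a,b,c},{b,c,e}}
  W124={{c,f},{a,c,f},{c,e,f}} W125={{a,f},{c,f},{e,f},{a,c,f},{c,e,f}} W145={{c},{a,c},{b,c},{c,e},{c,f},{a,b,c},{a,c,f},{b,c,e},{c,e,f}} W146={{b,c},{a,b,c},{b,c,e}} W156={{a,b},{b,c},{a,b,c},{b,c,e}} W245={{c,f},{a,c,f},{c,e,f}} W456={{b,c},{a,b,c},{b,c,e}}
  W1245={{c,f},{a,c,f},{c,e,f}} W1456={{b,c},{a,b,c},{b,c,e}}
components per intersection:
  W1: {{a},{c},{e},{a,b},{a,c},{a,f},{b,c},{b,e},{c,e},{c,f},{e,f},{a,b,c},{a,c,f},{b,c,e},{c,e,f}}
  W2: {{f},{a,f},{c,f},{e,f},{a,c,f},{c,e,f}}
  W3: {{d}}
  W4: {{c},{a,c},{b,c},{c,e},{c,f},{a,b,c},{a,c,f},{b,c,e},{c,e,f}}
  W5: {{a},{c},{f},{a,b},{a,c},{a,f},{b,c},{c,e},{c,f},{e,f},{a,b,c},{a,c,f},{b,c,e},{c,e,f}}
  W6: {{b},{a,b},{b,c},{b,e},{a,b,c},{b,c,e}}
  W12: {{a,f},{c,f},{e,f},{a,c,f},{c,e,f}}
  W14: {{c},{a,c},{b,c},{c,e},{c,f},{a,b,c},{a,c,f},{b,c,e},{c,e,f}}
  W15: {{a},{c},{a,b},{a,c},{a,f},{b,c},{c,e},{c,f},{e,f},{a,b,c},{a,c,f},{b,c,e},{c,e,f}}
  W16: {{a,b},{b,c},{b,e},{a,b,c},{b,c,e}}
  W24: {{c,f},{a,c,f},{c,e,f}}
  W25: {{f},{a,f},{c,f},{e,f},{a,c,f},{c,e,f}}
  W45: {{c},{a,c},{b,c},{c,e},{c,f},{a,b,c},{a,c,f},{b,c,e},{c,e,f}}
  W46: {{b,c},{a,b,c},{b,c,e}}
  W56: {{a,b},{b,c},{a,b,c},{b,c,e}}
  W124: {{c,f},{a,c,f},{c,e,f}}
  W125: {{a,f},{c,f},{e,f},{a,c,f},{c,e,f}}
  W145: {{c},{a,c},{b,c},{c,e},{c,f},{a,b,c},{a,c,f},{b,c,e},{c,e,f}}
  W146: {{b,c},{a,b,c},{b,c,e}}
  W156: {{a,b},{b,c},{a,b,c},{b,c,e}}
  W245: {{c,f},{a,c,f},{c,e,f}}
  W456: {{b,c},{a,b,c},{b,c,e}}
  W1245: {{c,f},{a,c,f},{c,e,f}}
  W1456: {{b,c},{a,b,c},{b,c,e}}
C dims 6,9,7,2; δ0: rk 4, SNF 1^4; δ1: rk 5, SNF 1^5; δ2: rk 2, SNF 1^2
degree 0: 6−4−0 = 2 → Ȟ^0 ≅ Z^2
degree 1: 9−5−4 = 0 → Ȟ^1 ≅ 0
degree 2: 7−2−5 = 0 → Ȟ^2 ≅ 0

Ȟ^0(U;F) ≅ Z^2, Ȟ^1(U;F) ≅ 0, Ȟ^2(U;F) ≅ 0


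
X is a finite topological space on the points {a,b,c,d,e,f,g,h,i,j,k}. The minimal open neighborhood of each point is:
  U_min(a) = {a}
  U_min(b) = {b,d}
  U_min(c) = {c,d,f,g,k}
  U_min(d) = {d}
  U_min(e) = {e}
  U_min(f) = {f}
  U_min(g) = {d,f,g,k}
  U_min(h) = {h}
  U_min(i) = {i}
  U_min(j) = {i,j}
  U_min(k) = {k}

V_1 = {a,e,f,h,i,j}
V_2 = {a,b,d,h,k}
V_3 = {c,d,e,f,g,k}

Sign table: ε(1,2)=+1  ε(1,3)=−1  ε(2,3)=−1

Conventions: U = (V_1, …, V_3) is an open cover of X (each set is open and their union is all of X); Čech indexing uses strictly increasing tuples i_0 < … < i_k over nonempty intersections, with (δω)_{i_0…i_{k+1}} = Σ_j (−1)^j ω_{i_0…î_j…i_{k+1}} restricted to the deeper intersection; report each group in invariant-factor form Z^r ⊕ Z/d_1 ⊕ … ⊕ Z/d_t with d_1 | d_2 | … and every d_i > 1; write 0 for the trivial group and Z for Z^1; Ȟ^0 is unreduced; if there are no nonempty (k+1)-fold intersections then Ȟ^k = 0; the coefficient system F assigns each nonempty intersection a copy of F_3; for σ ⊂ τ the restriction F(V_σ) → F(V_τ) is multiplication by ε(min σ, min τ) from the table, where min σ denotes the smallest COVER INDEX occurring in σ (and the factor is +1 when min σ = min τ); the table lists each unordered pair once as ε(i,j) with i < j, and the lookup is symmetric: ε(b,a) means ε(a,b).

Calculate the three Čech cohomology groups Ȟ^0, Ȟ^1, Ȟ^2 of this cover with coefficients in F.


Ȟ^0 ≅ Z/3; Ȟ^1 ≅ Z/3; Ȟ^2 ≅ 0

cover nerve:
  V12={a,h} V13={e,f} V23={d,k}
C dims 3,3; δ0: rk_F3 2
Ȟ^0: (3−2)−0=1 ⇒ Z/3
Ȟ^1: (3−0)−2=1 ⇒ Z/3
Ȟ^2: (0−0)−0=0 ⇒ 0


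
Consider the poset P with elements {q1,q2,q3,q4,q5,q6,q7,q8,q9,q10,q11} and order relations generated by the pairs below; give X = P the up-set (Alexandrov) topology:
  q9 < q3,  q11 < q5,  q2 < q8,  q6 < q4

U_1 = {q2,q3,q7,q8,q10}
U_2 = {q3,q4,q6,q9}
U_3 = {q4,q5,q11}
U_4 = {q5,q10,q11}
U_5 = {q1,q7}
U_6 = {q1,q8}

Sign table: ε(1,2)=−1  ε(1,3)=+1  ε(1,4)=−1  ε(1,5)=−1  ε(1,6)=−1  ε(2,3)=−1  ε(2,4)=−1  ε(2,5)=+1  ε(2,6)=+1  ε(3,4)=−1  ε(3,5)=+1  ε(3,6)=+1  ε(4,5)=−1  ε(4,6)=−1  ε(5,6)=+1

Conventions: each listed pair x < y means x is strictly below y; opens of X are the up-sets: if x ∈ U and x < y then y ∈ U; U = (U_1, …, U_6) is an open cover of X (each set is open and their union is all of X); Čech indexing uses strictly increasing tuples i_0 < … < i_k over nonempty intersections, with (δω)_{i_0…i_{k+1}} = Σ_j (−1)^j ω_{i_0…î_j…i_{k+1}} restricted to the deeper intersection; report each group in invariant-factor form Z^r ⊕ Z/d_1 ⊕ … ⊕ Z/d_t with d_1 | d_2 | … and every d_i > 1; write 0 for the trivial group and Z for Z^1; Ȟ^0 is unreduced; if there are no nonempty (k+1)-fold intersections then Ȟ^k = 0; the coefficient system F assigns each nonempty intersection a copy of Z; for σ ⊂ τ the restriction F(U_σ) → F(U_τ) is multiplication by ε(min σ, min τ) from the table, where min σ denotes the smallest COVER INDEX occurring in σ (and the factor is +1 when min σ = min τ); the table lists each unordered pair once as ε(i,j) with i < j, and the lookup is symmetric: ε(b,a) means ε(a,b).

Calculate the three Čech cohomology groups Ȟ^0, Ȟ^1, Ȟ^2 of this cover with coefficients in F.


nerve simplices:
  U12={q3} U14={q10} U15={q7} U16={q8} U23={q4} U34={q5,q11} U56={q1}
C dims 6,7; δ0: rk 5, SNF 1^5
degree 0: 6−5−0 = 1 → Ȟ^0 ≅ Z
degree 1: 7−0−5 = 2 → Ȟ^1 ≅ Z^2
degree 2: 0−0−0 = 0 → Ȟ^2 ≅ 0

Ȟ^0 = Z; Ȟ^1 = Z^2; Ȟ^2 = 0


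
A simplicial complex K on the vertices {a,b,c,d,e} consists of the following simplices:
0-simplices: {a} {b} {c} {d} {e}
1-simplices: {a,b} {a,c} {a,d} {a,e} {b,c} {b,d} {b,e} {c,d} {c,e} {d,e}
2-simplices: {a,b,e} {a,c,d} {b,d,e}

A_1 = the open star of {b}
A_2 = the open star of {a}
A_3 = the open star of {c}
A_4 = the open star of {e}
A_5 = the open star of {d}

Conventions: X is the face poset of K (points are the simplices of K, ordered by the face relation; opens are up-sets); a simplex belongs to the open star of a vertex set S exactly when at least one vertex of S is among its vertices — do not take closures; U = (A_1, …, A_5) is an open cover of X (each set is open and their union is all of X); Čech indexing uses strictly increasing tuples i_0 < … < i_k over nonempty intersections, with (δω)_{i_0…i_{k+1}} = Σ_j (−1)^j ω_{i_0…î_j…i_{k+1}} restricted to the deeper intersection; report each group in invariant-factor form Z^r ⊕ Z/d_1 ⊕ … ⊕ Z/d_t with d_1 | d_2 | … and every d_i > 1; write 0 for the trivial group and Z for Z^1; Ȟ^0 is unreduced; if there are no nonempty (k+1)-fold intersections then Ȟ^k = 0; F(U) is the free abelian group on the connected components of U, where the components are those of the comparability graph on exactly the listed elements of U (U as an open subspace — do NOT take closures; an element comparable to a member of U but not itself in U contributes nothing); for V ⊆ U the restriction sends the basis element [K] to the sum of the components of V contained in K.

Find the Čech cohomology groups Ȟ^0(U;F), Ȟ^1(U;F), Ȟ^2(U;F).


Ȟ^0(U;F) ≅ Z,  Ȟ^1(U;F) ≅ Z^3,  Ȟ^2(U;F) ≅ 0

nonempty intersections:
  A1={{b},{a,b},{b,c},{b,d},{b,e},{a,b,e},{b,d,e}} A2={{a},{a,b},{a,c},{a,d},{a,e},{a,b,e},{a,c,d}} A3={{c},{a,c},{b,c},{c,d},{c,e},{a,c,d}} A4={{e},{a,e},{b,e},{c,e},{d,e},{a,b,e},{b,d,e}} A5={{d},{a,d},{b,d},{c,d},{d,e},{a,c,d},{b,d,e}}
  A12={{a,b},{a,b,e}} A13={{b,c}} A14={{b,e},{a,b,e},{b,d,e}} A15={{b,d},{b,d,e}} A23={{a,c},{a,c,d}} A24={{a,e},{a,b,e}} A25={{a,d},{a,c,d}} A34={{c,e}} A35={{c,d},{a,c,d}} A45={{d,e},{b,d,e}}
  A124={{a,b,e}} A145={{b,d,e}} A235={{a,c,d}}
components per intersection:
  A1: {{b},{a,b},{b,c},{b,d},{b,e},{a,b,e},{b,d,e}}
  A2: {{a},{a,b},{a,c},{a,d},{a,e},{a,b,e},{a,c,d}}
  A3: {{c},{a,c},{b,c},{c,d},{c,e},{a,c,d}}
  A4: {{e},{a,e},{b,e},{c,e},{d,e},{a,b,e},{b,d,e}}
  A5: {{d},{a,d},{b,d},{c,d},{d,e},{a,c,d},{b,d,e}}
  A12: {{a,b},{a,b,e}}
  A13: {{b,c}}
  A14: {{b,e},{a,b,e},{b,d,e}}
  A15: {{b,d},{b,d,e}}
  A23: {{a,c},{a,c,d}}
  A24: {{a,e},{a,b,e}}
  A25: {{a,d},{a,c,d}}
  A34: {{c,e}}
  A35: {{c,d},{a,c,d}}
  A45: {{d,e},{b,d,e}}
  A124: {{a,b,e}}
  A145: {{b,d,e}}
  A235: {{a,c,d}}
C dims 5,10,3; δ0: rk 4, SNF 1^4; δ1: rk 3, SNF 1^3
Ȟ^0: (5−4)−0=1 ⇒ Z
Ȟ^1: (10−3)−4=3 ⇒ Z^3
Ȟ^2: (3−0)−3=0 ⇒ 0


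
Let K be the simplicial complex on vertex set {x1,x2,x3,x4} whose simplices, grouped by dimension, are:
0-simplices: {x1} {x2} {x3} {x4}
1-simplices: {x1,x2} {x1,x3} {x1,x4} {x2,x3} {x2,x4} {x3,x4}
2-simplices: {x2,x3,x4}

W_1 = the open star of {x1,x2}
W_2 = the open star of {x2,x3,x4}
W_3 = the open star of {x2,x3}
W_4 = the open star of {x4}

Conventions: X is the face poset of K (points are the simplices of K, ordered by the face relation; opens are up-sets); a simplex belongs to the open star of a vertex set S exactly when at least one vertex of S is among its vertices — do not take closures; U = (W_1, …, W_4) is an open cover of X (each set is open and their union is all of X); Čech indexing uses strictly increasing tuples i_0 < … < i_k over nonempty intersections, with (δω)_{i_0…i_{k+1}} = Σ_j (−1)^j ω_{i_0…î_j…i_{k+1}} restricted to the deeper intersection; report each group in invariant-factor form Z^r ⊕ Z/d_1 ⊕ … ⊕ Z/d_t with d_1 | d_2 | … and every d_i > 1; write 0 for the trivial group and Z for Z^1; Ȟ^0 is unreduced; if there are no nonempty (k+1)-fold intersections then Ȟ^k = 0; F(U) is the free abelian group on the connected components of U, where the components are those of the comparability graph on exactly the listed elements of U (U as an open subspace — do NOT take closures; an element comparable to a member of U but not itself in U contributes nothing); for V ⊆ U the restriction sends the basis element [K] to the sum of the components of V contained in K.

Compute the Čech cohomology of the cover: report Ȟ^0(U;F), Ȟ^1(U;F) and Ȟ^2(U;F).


cover nerve:
  W1={{x1},{x2},{x1,x2},{x1,x3},{x1,x4},{x2,x3},{x2,x4},{x2,x3,x4}} W2={{x2},{x3},{x4},{x1,x2},{x1,x3},{x1,x4},{x2,x3},{x2,x4},{x3,x4},{x2,x3,x4}} W3={{x2},{x3},{x1,x2},{x1,x3},{x2,x3},{x2,x4},{x3,x4},{x2,x3,x4}} W4={{x4},{x1,x4},{x2,x4},{x3,x4},{x2,x3,x4}}
  W12={{x2},{x1,x2},{x1,x3},{x1,x4},{x2,x3},{x2,x4},{x2,x3,x4}} W13={{x2},{x1,x2},{x1,x3},{x2,x3},{x2,x4},{x2,x3,x4}} W14={{x1,x4},{x2,x4},{x2,x3,x4}} W23={{x2},{x3},{x1,x2},{x1,x3},{x2,x3},{x2,x4},{x3,x4},{x2,x3,x4}} W24={{x4},{x1,x4},{x2,x4},{x3,x4},{x2,x3,x4}} W34={{x2,x4},{x3,x4},{x2,x3,x4}}
  W123={{x2},{x1,x2},{x1,x3},{x2,x3},{x2,x4},{x2,x3,x4}} W124={{x1,x4},{x2,x4},{x2,x3,x4}} W134={{x2,x4},{x2,x3,x4}} W234={{x2,x4},{x3,x4},{x2,x3,x4}}
  W1234={{x2,x4},{x2,x3,x4}}
components per intersection:
  W1: {{x1},{x2},{x1,x2},{x1,x3},{x1,x4},{x2,x3},{x2,x4},{x2,x3,x4}}
  W2: {{x2},{x3},{x4},{x1,x2},{x1,x3},{x1,x4},{x2,x3},{x2,x4},{x3,x4},{x2,x3,x4}}
  W3: {{x2},{x3},{x1,x2},{x1,x3},{x2,x3},{x2,x4},{x3,x4},{x2,x3,x4}}
  W4: {{x4},{x1,x4},{x2,x4},{x3,x4},{x2,x3,x4}}
  W12: {{x2},{x1,x2},{x2,x3},{x2,x4},{x2,x3,x4}} {{x1,x3}} {{x1,x4}}
  W13: {{x2},{x1,x2},{x2,x3},{x2,x4},{x2,x3,x4}} {{x1,x3}}
  W14: {{x1,x4}} {{x2,x4},{x2,x3,x4}}
  W23: {{x2},{x3},{x1,x2},{x1,x3},{x2,x3},{x2,x4},{x3,x4},{x2,x3,x4}}
  W24: {{x4},{x1,x4},{x2,x4},{x3,x4},{x2,x3,x4}}
  W34: {{x2,x4},{x3,x4},{x2,x3,x4}}
  W123: {{x2},{x1,x2},{x2,x3},{x2,x4},{x2,x3,x4}} {{x1,x3}}
  W124: {{x1,x4}} {{x2,x4},{x2,x3,x4}}
  W134: {{x2,x4},{x2,x3,x4}}
  W234: {{x2,x4},{x3,x4},{x2,x3,x4}}
  W1234: {{x2,x4},{x2,x3,x4}}
C dims 4,10,6,1; δ0: rk 3, SNF 1^3; δ1: rk 5, SNF 1^5; δ2: rk 1, SNF 1^1
Ȟ^0: (4−3)−0=1 ⇒ Z
Ȟ^1: (10−5)−3=2 ⇒ Z^2
Ȟ^2: (6−1)−5=0 ⇒ 0

Ȟ^0 = Z; Ȟ^1 = Z^2; Ȟ^2 = 0


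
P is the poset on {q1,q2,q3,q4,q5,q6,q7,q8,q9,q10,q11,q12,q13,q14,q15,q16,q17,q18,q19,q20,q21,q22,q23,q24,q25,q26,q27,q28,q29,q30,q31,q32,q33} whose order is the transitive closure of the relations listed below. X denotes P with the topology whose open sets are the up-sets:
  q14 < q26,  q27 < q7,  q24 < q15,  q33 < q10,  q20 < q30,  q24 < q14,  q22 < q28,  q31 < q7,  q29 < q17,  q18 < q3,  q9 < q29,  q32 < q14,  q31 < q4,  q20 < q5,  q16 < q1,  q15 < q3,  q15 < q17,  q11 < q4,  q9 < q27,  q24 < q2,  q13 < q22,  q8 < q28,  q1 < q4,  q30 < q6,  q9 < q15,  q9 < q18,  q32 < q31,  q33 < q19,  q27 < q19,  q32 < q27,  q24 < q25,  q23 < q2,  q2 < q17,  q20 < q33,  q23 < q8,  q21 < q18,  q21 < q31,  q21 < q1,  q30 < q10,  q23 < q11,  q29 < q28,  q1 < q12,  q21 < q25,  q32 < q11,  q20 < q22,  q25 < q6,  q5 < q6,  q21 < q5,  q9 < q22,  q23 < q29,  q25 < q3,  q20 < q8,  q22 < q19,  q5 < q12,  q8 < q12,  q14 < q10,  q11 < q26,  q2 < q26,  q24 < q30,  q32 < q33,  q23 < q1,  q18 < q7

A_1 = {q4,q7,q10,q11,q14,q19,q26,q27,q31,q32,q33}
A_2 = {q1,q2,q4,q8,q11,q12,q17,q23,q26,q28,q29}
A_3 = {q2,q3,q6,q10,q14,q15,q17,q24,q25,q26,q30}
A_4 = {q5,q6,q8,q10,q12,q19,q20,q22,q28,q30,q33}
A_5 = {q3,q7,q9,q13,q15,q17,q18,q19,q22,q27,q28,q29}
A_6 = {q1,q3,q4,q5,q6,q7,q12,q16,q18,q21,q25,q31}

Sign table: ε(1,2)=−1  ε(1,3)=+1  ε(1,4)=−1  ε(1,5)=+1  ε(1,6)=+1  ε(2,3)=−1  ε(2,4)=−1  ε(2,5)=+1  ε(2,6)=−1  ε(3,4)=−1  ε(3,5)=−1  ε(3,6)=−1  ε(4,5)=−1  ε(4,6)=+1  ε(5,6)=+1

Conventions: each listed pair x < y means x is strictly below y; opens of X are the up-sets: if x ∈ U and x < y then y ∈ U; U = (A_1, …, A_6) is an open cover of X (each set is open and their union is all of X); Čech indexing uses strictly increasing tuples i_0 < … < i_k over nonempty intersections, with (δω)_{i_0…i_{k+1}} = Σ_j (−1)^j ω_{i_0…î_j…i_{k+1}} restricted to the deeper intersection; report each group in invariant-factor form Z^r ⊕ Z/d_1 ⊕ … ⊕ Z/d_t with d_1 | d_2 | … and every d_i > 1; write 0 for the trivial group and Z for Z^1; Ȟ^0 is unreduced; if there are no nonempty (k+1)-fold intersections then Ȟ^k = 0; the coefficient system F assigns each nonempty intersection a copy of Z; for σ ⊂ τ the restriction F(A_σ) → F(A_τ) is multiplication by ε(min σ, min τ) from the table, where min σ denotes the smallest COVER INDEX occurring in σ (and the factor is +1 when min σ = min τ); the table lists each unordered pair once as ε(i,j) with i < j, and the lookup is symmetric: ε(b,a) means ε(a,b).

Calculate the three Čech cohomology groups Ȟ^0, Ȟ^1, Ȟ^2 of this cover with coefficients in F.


Ȟ^0(U;F) ≅ 0, Ȟ^1(U;F) ≅ Z/2, Ȟ^2(U;F) ≅ Z

nonempty overlaps:
  A12={q4,q11,q26} A13={q10,q14,q26} A14={q10,q19,q33} A15={q7,q19,q27} A16={q4,q7,q31} A23={q2,q17,q26} A24={q8,q12,q28} A25={q17,q28,q29} A26={q1,q4,q12} A34={q6,q10,q30} A35={q3,q15,q17} A36={q3,q6,q25} A45={q19,q22,q28} A46={q5,q6,q12} A56={q3,q7,q18}
  A123={q26} A126={q4} A134={q10} A145={q19} A156={q7} A235={q17} A245={q28} A246={q12} A346={q6} A356={q3}
C dims 6,15,10; δ0: rk 6, SNF 1^5·2; δ1: rk 9, SNF 1^9
degree 0: 6−6−0 = 0 → Ȟ^0 ≅ 0
degree 1: 15−9−6 = 0 plus torsion [2] → Ȟ^1 ≅ Z/2
degree 2: 10−0−9 = 1 → Ȟ^2 ≅ Z


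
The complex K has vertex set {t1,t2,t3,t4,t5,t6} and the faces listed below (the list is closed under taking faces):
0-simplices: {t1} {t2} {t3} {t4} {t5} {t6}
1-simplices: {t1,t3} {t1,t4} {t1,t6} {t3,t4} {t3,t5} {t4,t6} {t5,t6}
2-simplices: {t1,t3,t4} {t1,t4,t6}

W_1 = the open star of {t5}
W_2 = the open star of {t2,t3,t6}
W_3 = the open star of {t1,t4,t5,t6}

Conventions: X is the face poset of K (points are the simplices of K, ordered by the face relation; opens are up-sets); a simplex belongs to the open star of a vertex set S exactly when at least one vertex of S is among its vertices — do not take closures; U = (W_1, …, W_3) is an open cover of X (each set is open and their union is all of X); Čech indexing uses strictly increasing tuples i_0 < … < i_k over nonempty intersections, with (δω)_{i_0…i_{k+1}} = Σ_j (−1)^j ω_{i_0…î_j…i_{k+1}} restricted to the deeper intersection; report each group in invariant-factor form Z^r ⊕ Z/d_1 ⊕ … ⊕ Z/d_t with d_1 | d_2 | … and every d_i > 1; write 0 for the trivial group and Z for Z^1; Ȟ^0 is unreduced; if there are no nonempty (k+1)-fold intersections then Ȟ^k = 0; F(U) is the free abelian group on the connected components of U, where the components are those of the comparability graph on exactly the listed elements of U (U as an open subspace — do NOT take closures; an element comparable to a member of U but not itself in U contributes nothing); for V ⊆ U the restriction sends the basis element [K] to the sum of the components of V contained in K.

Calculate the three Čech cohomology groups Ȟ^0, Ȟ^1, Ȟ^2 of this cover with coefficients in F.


Ȟ^0 = Z^2, Ȟ^1 = Z and Ȟ^2 = 0

nonempty intersections:
  W1={{t5},{t3,t5},{t5,t6}} W2={{t2},{t3},{t6},{t1,t3},{t1,t6},{t3,t4},{t3,t5},{t4,t6},{t5,t6},{t1,t3,t4},{t1,t4,t6}} W3={{t1},{t4},{t5},{t6},{t1,t3},{t1,t4},{t1,t6},{t3,t4},{t3,t5},{t4,t6},{t5,t6},{t1,t3,t4},{t1,t4,t6}}
  W12={{t3,t5},{t5,t6}} W13={{t5},{t3,t5},{t5,t6}} W23={{t6},{t1,t3},{t1,t6},{t3,t4},{t3,t5},{t4,t6},{t5,t6},{t1,t3,t4},{t1,t4,t6}}
  W123={{t3,t5},{t5,t6}}
components per intersection:
  W1: {{t5},{t3,t5},{t5,t6}}
  W2: {{t2}} {{t3},{t1,t3},{t3,t4},{t3,t5},{t1,t3,t4}} {{t6},{t1,t6},{t4,t6},{t5,t6},{t1,t4,t6}}
  W3: {{t1},{t4},{t5},{t6},{t1,t3},{t1,t4},{t1,t6},{t3,t4},{t3,t5},{t4,t6},{t5,t6},{t1,t3,t4},{t1,t4,t6}}
  W12: {{t3,t5}} {{t5,t6}}
  W13: {{t5},{t3,t5},{t5,t6}}
  W23: {{t6},{t1,t6},{t4,t6},{t5,t6},{t1,t4,t6}} {{t1,t3},{t3,t4},{t1,t3,t4}} {{t3,t5}}
  W123: {{t3,t5}} {{t5,t6}}
C dims 5,6,2; δ0: rk 3, SNF 1^3; δ1: rk 2, SNF 1^2
Ȟ^0: (5−3)−0=2 ⇒ Z^2
Ȟ^1: (6−2)−3=1 ⇒ Z
Ȟ^2: (2−0)−2=0 ⇒ 0


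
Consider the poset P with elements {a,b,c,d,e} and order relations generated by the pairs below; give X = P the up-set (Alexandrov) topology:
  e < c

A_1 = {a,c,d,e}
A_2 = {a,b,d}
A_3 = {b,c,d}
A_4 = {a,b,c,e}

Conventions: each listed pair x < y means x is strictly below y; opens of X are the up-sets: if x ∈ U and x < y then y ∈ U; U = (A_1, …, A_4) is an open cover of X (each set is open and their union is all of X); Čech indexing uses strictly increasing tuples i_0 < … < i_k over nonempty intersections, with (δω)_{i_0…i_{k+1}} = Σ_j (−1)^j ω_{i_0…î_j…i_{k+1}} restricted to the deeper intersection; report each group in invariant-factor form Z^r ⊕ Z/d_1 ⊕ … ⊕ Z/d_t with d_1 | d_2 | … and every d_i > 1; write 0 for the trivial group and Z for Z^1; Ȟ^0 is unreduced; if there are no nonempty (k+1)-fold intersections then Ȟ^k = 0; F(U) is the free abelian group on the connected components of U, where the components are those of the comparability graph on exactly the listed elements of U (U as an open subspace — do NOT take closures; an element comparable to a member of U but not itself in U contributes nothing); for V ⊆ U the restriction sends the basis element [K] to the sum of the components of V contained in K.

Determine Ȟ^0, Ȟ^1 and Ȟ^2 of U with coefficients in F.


cover nerve:
  A12={a,d} A13={c,d} A14={a,c,e} A23={b,d} A24={a,b} A34={b,c}
  A123={d} A124={a} A134={c} A234={b}
components per intersection:
  A1: {a} {c,e} {d}
  A2: {a} {b} {d}
  A3: {b} {c} {d}
  A4: {a} {b} {c,e}
  A12: {a} {d}
  A13: {c} {d}
  A14: {a} {c,e}
  A23: {b} {d}
  A24: {a} {b}
  A34: {b} {c}
  A123: {d}
  A124: {a}
  A134: {c}
  A234: {b}
C dims 12,12,4; δ0: rk 8, SNF 1^8; δ1: rk 4, SNF 1^4
Ȟ^0: (12−8)−0=4 ⇒ Z^4
Ȟ^1: (12−4)−8=0 ⇒ 0
Ȟ^2: (4−0)−4=0 ⇒ 0

Ȟ^0 ≅ Z^4; Ȟ^1 ≅ 0; Ȟ^2 ≅ 0


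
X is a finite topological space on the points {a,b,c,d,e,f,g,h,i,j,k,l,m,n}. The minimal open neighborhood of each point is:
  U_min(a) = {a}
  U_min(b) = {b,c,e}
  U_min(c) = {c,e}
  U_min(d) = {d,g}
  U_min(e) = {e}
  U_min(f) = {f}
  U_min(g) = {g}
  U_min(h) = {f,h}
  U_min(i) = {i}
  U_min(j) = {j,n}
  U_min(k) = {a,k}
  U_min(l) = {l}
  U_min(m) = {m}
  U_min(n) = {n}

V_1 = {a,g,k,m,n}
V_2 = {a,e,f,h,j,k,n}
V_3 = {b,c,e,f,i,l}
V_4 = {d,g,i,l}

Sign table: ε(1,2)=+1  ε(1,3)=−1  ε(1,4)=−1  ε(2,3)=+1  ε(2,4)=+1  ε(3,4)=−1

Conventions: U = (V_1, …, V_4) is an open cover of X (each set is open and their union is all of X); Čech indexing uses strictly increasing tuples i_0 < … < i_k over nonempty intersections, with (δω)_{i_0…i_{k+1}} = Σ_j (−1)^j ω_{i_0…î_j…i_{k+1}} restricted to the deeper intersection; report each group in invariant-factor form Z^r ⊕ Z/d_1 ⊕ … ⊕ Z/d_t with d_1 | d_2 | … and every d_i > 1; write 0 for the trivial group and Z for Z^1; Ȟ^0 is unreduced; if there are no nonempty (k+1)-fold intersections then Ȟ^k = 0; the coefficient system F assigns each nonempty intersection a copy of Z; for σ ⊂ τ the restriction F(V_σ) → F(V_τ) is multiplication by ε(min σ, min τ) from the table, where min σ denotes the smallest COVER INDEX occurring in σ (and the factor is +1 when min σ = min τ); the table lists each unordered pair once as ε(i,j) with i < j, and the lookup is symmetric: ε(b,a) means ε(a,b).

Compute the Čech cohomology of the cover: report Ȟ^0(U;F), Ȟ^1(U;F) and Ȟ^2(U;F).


Ȟ^0 = Z,  Ȟ^1 = Z,  Ȟ^2 = 0

cover nerve:
  V12={a,k,n} V14={g} V23={e,f} V34={i,l}
C dims 4,4; δ0: rk 3, SNF 1^3
Ȟ^0: (4−3)−0=1 ⇒ Z
Ȟ^1: (4−0)−3=1 ⇒ Z
Ȟ^2: (0−0)−0=0 ⇒ 0


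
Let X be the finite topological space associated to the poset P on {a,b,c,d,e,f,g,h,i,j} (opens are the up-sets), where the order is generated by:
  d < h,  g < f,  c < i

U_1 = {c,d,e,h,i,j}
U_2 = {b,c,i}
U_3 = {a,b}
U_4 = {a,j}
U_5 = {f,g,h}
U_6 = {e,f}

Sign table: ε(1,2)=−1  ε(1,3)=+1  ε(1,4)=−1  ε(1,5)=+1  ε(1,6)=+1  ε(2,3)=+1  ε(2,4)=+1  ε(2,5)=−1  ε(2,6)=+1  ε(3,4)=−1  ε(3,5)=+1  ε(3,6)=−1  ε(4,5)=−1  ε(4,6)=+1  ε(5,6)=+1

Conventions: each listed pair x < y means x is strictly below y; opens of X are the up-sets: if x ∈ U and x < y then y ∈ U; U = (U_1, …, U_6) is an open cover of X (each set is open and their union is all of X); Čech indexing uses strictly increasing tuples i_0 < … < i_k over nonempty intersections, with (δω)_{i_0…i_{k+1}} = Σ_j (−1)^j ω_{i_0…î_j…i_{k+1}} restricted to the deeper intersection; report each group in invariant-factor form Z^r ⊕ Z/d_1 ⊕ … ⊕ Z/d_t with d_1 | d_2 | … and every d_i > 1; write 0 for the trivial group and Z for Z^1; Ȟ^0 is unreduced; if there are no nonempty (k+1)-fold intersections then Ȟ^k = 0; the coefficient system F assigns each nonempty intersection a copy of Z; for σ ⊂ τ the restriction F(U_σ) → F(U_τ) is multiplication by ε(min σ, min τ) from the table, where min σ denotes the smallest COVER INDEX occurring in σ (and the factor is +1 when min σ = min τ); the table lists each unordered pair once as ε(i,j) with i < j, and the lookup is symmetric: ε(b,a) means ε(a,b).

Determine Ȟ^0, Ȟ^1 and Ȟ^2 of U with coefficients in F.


Ȟ^0(U;F) ≅ 0, Ȟ^1(U;F) ≅ Z ⊕ Z/2, Ȟ^2(U;F) ≅ 0

nonempty overlaps:
  U12={c,i} U14={j} U15={h} U16={e} U23={b} U34={a} U56={f}
C dims 6,7; δ0: rk 6, SNF 1^5·2
degree 0: 6−6−0 = 0 → Ȟ^0 ≅ 0
degree 1: 7−0−6 = 1 plus torsion [2] → Ȟ^1 ≅ Z ⊕ Z/2
degree 2: 0−0−0 = 0 → Ȟ^2 ≅ 0


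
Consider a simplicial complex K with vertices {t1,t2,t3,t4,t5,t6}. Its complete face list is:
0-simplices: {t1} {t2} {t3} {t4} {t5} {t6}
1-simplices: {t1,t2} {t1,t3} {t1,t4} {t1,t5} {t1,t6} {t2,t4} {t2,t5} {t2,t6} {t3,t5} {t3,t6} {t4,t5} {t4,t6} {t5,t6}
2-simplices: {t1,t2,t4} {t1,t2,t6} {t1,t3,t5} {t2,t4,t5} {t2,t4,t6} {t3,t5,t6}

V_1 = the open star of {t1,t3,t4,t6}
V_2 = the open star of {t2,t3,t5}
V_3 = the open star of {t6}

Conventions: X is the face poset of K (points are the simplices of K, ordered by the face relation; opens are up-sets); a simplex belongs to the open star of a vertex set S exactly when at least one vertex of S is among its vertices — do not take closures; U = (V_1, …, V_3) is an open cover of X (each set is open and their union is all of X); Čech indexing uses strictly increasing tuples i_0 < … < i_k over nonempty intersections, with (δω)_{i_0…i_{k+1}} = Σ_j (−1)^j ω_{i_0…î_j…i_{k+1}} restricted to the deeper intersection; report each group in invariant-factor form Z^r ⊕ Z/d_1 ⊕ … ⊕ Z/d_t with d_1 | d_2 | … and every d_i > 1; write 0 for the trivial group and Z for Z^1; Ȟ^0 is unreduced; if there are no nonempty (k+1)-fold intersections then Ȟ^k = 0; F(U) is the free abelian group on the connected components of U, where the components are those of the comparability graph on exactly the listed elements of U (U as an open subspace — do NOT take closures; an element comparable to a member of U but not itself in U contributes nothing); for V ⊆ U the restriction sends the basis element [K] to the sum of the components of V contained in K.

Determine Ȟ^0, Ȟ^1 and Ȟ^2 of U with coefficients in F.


Ȟ^0 ≅ Z, Ȟ^1 ≅ Z, Ȟ^2 ≅ 0

nerve simplices:
  V1={{t1},{t3},{t4},{t6},{t1,t2},{t1,t3},{t1,t4},{t1,t5},{t1,t6},{t2,t4},{t2,t6},{t3,t5},{t3,t6},{t4,t5},{t4,t6},{t5,t6},{t1,t2,t4},{t1,t2,t6},{t1,t3,t5},{t2,t4,t5},{t2,t4,t6},{t3,t5,t6}} V2={{t2},{t3},{t5},{t1,t2},{t1,t3},{t1,t5},{t2,t4},{t2,t5},{t2,t6},{t3,t5},{t3,t6},{t4,t5},{t5,t6},{t1,t2,t4},{t1,t2,t6},{t1,t3,t5},{t2,t4,t5},{t2,t4,t6},{t3,t5,t6}} V3={{t6},{t1,t6},{t2,t6},{t3,t6},{t4,t6},{t5,t6},{t1,t2,t6},{t2,t4,t6},{t3,t5,t6}}
  V12={{t3},{t1,t2},{t1,t3},{t1,t5},{t2,t4},{t2,t6},{t3,t5},{t3,t6},{t4,t5},{t5,t6},{t1,t2,t4},{t1,t2,t6},{t1,t3,t5},{t2,t4,t5},{t2,t4,t6},{t3,t5,t6}} V13={{t6},{t1,t6},{t2,t6},{t3,t6},{t4,t6},{t5,t6},{t1,t2,t6},{t2,t4,t6},{t3,t5,t6}} V23={{t2,t6},{t3,t6},{t5,t6},{t1,t2,t6},{t2,t4,t6},{t3,t5,t6}}
  V123={{t2,t6},{t3,t6},{t5,t6},{t1,t2,t6},{t2,t4,t6},{t3,t5,t6}}
components per intersection:
  V1: {{t1},{t3},{t4},{t6},{t1,t2},{t1,t3},{t1,t4},{t1,t5},{t1,t6},{t2,t4},{t2,t6},{t3,t5},{t3,t6},{t4,t5},{t4,t6},{t5,t6},{t1,t2,t4},{t1,t2,t6},{t1,t3,t5},{t2,t4,t5},{t2,t4,t6},{t3,t5,t6}}
  V2: {{t2},{t3},{t5},{t1,t2},{t1,t3},{t1,t5},{t2,t4},{t2,t5},{t2,t6},{t3,t5},{t3,t6},{t4,t5},{t5,t6},{t1,t2,t4},{t1,t2,t6},{t1,t3,t5},{t2,t4,t5},{t2,t4,t6},{t3,t5,t6}}
  V3: {{t6},{t1,t6},{t2,t6},{t3,t6},{t4,t6},{t5,t6},{t1,t2,t6},{t2,t4,t6},{t3,t5,t6}}
  V12: {{t3},{t1,t3},{t1,t5},{t3,t5},{t3,t6},{t5,t6},{t1,t3,t5},{t3,t5,t6}} {{t1,t2},{t2,t4},{t2,t6},{t4,t5},{t1,t2,t4},{t1,t2,t6},{t2,t4,t5},{t2,t4,t6}}
  V13: {{t6},{t1,t6},{t2,t6},{t3,t6},{t4,t6},{t5,t6},{t1,t2,t6},{t2,t4,t6},{t3,t5,t6}}
  V23: {{t2,t6},{t1,t2,t6},{t2,t4,t6}} {{t3,t6},{t5,t6},{t3,t5,t6}}
  V123: {{t2,t6},{t1,t2,t6},{t2,t4,t6}} {{t3,t6},{t5,t6},{t3,t5,t6}}
C dims 3,5,2; δ0: rk 2, SNF 1^2; δ1: rk 2, SNF 1^2
degree 0: 3−2−0 = 1 → Ȟ^0 ≅ Z
degree 1: 5−2−2 = 1 → Ȟ^1 ≅ Z
degree 2: 2−0−2 = 0 → Ȟ^2 ≅ 0


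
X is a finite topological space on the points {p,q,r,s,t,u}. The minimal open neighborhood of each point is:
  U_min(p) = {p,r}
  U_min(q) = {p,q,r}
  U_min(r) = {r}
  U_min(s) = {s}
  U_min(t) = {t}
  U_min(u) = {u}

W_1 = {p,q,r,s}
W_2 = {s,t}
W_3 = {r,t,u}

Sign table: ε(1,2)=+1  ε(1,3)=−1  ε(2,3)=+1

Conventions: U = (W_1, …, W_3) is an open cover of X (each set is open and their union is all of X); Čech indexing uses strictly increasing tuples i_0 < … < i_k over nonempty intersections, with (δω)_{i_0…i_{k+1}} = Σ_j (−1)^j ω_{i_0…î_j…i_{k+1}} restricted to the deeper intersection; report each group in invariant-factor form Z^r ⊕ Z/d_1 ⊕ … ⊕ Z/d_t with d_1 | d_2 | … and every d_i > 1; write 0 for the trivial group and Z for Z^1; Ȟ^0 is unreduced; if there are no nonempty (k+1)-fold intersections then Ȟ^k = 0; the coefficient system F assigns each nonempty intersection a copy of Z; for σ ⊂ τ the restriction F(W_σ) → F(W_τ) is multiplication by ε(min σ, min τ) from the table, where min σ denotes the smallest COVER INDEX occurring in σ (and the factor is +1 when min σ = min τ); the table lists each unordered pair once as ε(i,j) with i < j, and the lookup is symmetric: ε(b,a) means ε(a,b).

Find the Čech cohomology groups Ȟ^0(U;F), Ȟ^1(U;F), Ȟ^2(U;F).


nonempty overlaps:
  W12={s} W13={r} W23={t}
C dims 3,3; δ0: rk 3, SNF 1^2·2
degree 0: 3−3−0 = 0 → Ȟ^0 ≅ 0
degree 1: 3−0−3 = 0 plus torsion [2] → Ȟ^1 ≅ Z/2
degree 2: 0−0−0 = 0 → Ȟ^2 ≅ 0

Ȟ^0 = 0, Ȟ^1 = Z/2, Ȟ^2 = 0
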